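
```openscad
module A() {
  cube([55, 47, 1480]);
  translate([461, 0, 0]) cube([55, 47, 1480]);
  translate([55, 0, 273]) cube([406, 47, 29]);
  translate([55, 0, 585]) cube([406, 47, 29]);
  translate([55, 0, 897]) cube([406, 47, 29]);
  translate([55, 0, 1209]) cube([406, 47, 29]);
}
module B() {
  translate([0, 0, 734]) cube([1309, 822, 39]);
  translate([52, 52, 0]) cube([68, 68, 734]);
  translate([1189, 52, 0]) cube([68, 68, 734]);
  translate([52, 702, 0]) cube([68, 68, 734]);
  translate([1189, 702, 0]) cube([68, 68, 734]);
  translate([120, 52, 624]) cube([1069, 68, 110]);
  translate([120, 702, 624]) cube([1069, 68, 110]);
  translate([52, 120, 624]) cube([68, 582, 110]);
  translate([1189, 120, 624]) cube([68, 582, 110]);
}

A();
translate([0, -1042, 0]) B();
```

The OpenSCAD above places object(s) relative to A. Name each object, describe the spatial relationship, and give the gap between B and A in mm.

The table's nearest face is 220 mm from the ladder's −y face.

A is a ladder. B is a table. The table is on the floor beside the ladder on its −y side. The gap between the table and the ladder is 220 mm.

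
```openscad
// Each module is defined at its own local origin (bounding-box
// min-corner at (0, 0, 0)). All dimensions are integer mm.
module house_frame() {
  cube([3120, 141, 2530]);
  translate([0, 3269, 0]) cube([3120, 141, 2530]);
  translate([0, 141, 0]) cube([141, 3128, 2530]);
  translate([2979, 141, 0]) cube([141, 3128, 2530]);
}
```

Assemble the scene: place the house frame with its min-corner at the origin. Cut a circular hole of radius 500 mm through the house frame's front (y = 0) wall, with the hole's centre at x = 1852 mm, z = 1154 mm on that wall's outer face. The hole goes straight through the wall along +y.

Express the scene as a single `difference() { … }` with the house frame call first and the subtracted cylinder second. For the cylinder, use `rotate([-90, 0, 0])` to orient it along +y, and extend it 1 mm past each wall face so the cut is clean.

difference() {
  house_frame();
  translate([1852, -1, 1154]) rotate([-90, 0, 0]) cylinder(h = 143, r = 500);
}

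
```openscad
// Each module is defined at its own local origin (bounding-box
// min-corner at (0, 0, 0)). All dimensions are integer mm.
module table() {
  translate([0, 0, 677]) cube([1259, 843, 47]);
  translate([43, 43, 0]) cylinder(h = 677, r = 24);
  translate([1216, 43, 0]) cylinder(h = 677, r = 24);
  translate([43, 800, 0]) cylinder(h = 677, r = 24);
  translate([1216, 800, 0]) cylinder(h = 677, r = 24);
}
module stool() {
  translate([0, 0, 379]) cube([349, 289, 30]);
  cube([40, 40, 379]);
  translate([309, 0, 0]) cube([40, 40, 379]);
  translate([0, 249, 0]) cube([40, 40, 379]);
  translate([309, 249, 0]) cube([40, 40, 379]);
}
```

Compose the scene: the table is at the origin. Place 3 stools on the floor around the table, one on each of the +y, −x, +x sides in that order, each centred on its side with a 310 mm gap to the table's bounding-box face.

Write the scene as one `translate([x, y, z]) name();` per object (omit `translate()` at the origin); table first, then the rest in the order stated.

table();
translate([455, 1153, 0]) stool();
translate([-659, 277, 0]) stool();
translate([1569, 277, 0]) stool();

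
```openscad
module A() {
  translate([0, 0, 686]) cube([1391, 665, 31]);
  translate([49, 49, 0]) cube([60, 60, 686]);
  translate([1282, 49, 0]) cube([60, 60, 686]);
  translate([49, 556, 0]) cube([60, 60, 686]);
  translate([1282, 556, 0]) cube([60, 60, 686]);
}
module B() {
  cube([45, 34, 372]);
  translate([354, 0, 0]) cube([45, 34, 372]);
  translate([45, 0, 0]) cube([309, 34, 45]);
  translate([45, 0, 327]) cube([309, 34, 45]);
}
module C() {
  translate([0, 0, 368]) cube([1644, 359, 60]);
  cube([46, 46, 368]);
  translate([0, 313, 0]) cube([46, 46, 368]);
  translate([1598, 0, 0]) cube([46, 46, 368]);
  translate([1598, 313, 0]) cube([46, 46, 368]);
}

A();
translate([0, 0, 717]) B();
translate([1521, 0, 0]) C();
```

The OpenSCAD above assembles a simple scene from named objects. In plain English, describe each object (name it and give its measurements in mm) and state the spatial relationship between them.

A is a rectangular dining table. The top is 1391×665×31 mm with its upper surface at z = 717 mm. It stands on four 60×60 mm square legs, each inset 49 mm from the nearest pair of top edges, running from the floor to the underside of the top.

B is a picture frame with a 309×282 mm rectangular opening (x by z) and a uniform 45 mm border on every side. Frame depth is 34 mm along y. It is built from two vertical stiles running the full outside height and two horizontal rails spanning the gap between the stiles.

C is a long wooden bench with a 1644 mm (x) × 359 mm (y) seat, 60 mm thick, its top surface 428 mm above the floor. Four 46 mm square legs at the seat corners, flush with the edges, run from z = 0 to the seat underside.

The picture frame is on top of the table. The bench is on the floor beside the table on its +x side.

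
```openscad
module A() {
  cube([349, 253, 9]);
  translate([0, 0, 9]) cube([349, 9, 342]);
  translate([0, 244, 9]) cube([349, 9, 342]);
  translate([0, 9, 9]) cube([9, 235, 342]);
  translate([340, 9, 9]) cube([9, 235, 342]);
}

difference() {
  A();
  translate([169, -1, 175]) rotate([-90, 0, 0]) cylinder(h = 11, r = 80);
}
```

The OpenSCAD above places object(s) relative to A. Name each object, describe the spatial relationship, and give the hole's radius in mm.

The subtracted cylinder has r = 80 mm.

A is an open box. The open box has a circular hole through its front wall. The hole's radius is 80 mm.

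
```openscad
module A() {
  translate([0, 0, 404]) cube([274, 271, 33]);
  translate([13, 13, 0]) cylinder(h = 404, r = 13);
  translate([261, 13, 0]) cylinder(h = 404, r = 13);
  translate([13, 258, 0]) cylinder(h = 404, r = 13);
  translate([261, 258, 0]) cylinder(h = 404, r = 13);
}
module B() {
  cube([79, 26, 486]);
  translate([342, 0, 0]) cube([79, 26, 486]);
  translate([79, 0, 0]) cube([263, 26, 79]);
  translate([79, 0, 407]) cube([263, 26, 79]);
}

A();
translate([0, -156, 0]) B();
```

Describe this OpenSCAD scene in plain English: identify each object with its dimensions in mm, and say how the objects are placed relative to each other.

A is a four-legged stool. The seat is a 274×271×33 mm slab whose top surface is at z = 437 mm; four round legs, each 26 mm in diameter, run from the floor (z = 0) to the underside of the seat, each leg's axis is inset half a diameter from the nearest pair of seat edges (so the leg's bounding box is flush with the corner).

B is a rectangular picture frame lying in the x–z plane (depth along y). The opening is 263 mm wide (x) by 328 mm tall (z), surrounded by a border 79 mm wide on all four sides. The frame is 26 mm deep and is made of two full-height vertical stiles with two horizontal rails fitted between them.

The picture frame is on the floor beside the stool on its −y side.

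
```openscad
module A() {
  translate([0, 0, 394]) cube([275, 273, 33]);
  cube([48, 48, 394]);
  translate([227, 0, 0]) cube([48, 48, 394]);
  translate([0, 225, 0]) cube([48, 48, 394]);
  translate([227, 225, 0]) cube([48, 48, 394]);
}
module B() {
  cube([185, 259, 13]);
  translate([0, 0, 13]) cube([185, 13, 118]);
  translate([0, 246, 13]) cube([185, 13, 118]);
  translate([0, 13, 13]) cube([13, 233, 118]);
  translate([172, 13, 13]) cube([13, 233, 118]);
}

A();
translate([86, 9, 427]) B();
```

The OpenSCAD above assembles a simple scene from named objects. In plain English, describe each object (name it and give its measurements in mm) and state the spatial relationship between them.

A is a simple wooden stool: a rectangular seat 275 mm (x) by 273 mm (y), 33 mm thick, top face at z = 427 mm, on four square legs, each 48×48 mm in cross-section. The legs rest on z = 0, each flush with a corner of the seat.

B is an open-topped rectangular box: outside dimensions 185×259×131 mm, with a uniform wall and base thickness of 13 mm. The base is a full 185×259 slab on the floor; four walls sit on top of the base. The front and back walls (the −y and +y sides) span the full width; the two side walls fit between them.

The open box is on top of the stool.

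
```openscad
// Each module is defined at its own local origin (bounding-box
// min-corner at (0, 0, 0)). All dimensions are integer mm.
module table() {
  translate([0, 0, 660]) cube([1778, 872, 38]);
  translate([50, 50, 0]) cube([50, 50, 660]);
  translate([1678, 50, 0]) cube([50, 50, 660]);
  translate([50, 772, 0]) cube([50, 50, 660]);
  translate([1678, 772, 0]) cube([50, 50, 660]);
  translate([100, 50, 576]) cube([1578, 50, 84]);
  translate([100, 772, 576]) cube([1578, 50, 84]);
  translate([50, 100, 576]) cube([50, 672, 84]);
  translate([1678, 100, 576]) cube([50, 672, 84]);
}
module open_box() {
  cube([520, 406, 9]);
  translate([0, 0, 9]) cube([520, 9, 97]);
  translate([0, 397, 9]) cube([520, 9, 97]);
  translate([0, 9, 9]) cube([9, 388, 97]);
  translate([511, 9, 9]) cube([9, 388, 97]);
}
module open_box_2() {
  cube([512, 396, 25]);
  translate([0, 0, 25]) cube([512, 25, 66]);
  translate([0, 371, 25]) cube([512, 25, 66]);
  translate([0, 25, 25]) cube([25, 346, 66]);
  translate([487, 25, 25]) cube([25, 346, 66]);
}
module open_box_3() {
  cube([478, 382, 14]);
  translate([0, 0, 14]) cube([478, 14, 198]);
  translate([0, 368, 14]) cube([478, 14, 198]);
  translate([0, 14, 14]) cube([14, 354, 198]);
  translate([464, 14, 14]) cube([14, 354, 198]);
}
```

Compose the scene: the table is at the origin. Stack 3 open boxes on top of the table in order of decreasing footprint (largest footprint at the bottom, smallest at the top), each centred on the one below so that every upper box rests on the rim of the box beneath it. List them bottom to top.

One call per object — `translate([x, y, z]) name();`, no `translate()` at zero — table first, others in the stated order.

table();
translate([629, 233, 698]) open_box();
translate([633, 238, 804]) open_box_2();
translate([650, 245, 895]) open_box_3();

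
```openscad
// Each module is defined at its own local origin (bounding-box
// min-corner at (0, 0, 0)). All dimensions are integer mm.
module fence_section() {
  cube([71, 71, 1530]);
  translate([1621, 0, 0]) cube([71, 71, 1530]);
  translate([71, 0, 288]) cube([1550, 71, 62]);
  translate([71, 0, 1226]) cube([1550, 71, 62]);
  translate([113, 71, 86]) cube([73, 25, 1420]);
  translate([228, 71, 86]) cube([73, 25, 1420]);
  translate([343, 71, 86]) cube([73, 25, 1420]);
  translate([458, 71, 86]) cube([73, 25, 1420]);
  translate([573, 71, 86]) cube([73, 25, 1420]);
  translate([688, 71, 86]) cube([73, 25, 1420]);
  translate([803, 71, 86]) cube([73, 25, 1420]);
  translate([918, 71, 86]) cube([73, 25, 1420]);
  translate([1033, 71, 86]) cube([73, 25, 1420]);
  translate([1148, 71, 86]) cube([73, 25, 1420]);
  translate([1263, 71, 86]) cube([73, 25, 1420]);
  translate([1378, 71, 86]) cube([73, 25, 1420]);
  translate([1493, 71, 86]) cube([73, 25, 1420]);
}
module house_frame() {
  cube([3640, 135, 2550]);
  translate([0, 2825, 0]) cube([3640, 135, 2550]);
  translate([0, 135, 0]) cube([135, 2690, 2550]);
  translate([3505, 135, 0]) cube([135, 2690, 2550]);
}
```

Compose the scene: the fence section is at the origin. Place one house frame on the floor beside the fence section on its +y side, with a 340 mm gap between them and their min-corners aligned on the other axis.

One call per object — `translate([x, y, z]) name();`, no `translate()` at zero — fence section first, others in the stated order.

fence_section();
translate([0, 436, 0]) house_frame();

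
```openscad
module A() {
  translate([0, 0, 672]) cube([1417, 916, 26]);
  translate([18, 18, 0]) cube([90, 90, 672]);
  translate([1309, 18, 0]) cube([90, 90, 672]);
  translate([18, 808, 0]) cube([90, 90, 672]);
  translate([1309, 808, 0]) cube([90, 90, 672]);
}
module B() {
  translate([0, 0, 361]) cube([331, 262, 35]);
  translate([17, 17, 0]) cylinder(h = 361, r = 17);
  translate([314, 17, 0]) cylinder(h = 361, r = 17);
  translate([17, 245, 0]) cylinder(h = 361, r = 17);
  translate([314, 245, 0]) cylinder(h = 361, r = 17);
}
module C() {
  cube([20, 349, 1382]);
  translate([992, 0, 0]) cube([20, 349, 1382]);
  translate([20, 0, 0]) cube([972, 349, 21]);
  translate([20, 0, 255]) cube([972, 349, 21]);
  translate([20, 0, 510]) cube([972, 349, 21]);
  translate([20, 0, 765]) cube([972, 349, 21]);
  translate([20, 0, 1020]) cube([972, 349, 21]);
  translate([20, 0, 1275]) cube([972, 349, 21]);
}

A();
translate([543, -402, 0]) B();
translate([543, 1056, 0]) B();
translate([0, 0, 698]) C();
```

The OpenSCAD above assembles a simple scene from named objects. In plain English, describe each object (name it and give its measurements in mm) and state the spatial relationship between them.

A is a table: top 1417 mm (x) × 916 mm (y), 26 mm thick, upper face at z = 698 mm, on four 90×90 mm square legs, each inset 18 mm from the nearest pair of top edges, running from z = 0 to the bottom of the top.

B is a four-legged stool. The seat is 331×262 mm, 35 mm thick, top at z = 396 mm. It stands on four round legs, each 34 mm in diameter, from z = 0 to the seat underside, each leg's axis is inset half a diameter from the nearest pair of seat edges (so the leg's bounding box is flush with the corner).

C is an open bookshelf. Two side panels, each 20 mm thick, 349 mm deep and 1382 mm tall, stand 1012 mm apart (outside-to-outside). Between them sit 6 shelves, each 21 mm thick and 349 mm deep, spanning the full gap between the sides. The bottom shelf rests on the floor (its underside at z = 0) and the clear gap between one shelf's top and the next shelf's underside is 234 mm.

Two stools sit around the table at the −y, +y sides. The bookshelf is on top of the table.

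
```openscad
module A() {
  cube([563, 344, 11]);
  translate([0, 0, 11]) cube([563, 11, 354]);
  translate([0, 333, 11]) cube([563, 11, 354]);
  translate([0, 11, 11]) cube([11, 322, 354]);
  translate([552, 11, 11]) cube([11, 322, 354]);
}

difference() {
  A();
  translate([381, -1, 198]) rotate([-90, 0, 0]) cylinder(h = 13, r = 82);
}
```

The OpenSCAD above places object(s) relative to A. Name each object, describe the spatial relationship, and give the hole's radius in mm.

A is an open box. The open box has a circular hole through its front wall. The hole's radius is 82 mm.

The subtracted cylinder has r = 82 mm.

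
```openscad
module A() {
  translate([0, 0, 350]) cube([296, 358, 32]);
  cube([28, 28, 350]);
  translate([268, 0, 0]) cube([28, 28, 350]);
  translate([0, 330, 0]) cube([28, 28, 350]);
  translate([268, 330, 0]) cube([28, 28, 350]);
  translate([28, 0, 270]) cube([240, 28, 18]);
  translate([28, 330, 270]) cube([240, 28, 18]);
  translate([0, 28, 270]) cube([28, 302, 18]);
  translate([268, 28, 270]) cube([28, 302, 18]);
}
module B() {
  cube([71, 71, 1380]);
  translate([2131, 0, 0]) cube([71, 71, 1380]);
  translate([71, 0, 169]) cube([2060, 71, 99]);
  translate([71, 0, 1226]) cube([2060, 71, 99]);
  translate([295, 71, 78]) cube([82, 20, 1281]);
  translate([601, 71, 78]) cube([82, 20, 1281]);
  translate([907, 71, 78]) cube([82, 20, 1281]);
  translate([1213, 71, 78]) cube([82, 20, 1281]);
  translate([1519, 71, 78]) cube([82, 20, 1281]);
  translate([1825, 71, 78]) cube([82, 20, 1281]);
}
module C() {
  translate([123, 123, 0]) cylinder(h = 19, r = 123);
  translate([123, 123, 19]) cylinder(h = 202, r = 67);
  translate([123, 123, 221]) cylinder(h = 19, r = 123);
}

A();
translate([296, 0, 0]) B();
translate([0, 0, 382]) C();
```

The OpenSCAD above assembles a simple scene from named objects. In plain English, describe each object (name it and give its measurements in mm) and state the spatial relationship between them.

A is a four-legged stool. The seat is 296×358 mm, 32 mm thick, top at z = 382 mm. It stands on four square legs, each 28×28 mm in cross-section, from z = 0 to the seat underside, each flush with a corner of the seat. Four stretchers, 28 mm wide and 18 mm tall, connect adjacent legs with their undersides at z = 270 mm, each running between the inner faces of the legs it joins and aligned with the legs' outer faces on the other axis.

B is a fence section. Two 71×71 mm posts, 1380 mm tall, stand on the floor with a clear span of 2060 mm between their inner faces. Two horizontal rails of 71×99 mm section span the gap between the posts with their undersides at z = 169 mm and z = 1226 mm, flush with the posts' −y face. 6 pickets, each 82 mm wide, 20 mm thick and 1281 mm tall, are fixed to the +y face of the rails with their bottoms at z = 78 mm, evenly spaced across the span with equal gaps (rounded down to the nearest mm) at the −x end and between each pair — any rounding remainder accumulates at the +x end.

C is a spool: two coaxial disc flanges of radius 123 mm and thickness 19 mm, joined by a core cylinder of radius 67 mm and height 202 mm. The lower flange rests on z = 0 and the three cylinders share a vertical axis.

The fence section is against the stool's +x side, with their −y faces flush. The spool is on top of the stool.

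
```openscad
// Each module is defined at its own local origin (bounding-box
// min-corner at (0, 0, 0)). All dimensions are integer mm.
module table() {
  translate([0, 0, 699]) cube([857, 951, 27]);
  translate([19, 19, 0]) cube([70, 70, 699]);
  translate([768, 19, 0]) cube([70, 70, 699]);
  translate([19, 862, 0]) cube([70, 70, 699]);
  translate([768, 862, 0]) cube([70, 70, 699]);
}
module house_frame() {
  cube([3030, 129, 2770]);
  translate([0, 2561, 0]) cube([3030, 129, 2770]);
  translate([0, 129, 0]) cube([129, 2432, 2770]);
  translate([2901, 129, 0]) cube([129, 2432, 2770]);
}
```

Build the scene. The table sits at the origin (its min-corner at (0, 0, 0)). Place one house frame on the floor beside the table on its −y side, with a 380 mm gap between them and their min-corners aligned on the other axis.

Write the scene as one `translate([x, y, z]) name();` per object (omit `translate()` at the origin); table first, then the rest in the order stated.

table();
translate([0, -3070, 0]) house_frame();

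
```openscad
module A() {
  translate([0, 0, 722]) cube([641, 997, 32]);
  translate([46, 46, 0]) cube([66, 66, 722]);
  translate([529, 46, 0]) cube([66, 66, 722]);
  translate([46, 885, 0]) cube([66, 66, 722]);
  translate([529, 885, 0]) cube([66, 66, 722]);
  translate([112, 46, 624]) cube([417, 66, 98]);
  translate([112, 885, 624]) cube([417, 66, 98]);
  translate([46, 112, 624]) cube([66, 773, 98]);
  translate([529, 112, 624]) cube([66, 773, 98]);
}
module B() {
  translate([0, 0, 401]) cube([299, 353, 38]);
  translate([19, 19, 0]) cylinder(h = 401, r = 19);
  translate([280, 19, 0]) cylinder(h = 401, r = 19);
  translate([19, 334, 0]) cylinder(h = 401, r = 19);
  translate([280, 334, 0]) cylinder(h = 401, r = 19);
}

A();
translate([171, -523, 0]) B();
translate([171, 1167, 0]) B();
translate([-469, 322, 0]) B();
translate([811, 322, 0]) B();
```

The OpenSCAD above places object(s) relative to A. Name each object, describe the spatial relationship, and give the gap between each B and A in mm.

Each stool's nearest face is 170 mm from the table's bounding box.

A is a table. B is a stool. Four stools sit around the table at the −y, +y, −x, +x sides. The gap between each stool and the table is 170 mm.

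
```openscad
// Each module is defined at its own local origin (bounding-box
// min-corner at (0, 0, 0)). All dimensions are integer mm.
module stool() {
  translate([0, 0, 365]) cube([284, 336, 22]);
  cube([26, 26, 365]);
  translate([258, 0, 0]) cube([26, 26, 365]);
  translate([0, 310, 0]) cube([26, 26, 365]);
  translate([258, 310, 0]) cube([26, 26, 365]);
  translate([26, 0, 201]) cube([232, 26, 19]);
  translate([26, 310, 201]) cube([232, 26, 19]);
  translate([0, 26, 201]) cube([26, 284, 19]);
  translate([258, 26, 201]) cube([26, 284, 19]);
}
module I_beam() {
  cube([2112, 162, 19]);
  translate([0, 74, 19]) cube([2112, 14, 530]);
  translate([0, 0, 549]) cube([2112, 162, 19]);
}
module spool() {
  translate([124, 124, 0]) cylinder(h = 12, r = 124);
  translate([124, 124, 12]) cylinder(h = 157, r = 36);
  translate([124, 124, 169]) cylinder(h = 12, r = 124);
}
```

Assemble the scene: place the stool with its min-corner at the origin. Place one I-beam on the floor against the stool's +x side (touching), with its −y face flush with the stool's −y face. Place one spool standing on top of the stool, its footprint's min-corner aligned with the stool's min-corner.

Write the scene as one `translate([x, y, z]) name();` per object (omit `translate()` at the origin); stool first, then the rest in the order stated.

stool();
translate([284, 0, 0]) I_beam();
translate([0, 0, 387]) spool();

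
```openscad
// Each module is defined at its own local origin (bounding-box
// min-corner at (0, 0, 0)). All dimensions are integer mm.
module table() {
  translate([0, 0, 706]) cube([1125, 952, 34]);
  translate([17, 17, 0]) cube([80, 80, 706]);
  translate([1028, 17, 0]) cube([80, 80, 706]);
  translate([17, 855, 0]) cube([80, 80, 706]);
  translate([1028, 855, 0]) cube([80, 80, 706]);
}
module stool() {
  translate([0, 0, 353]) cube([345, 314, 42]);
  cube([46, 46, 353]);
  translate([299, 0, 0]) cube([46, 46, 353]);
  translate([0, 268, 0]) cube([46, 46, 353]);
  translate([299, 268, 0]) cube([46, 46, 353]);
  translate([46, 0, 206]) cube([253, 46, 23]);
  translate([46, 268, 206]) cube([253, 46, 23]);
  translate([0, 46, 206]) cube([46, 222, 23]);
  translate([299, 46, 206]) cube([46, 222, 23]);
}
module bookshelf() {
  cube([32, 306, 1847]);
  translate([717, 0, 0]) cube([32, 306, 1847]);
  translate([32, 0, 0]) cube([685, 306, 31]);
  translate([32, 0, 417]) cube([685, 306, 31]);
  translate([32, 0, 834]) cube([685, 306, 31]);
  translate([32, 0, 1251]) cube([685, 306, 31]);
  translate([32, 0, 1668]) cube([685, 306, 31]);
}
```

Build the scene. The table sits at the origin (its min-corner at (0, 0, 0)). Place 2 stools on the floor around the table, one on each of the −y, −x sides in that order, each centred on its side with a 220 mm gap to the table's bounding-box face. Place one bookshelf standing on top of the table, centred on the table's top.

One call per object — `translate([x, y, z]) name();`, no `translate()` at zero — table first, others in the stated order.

table();
translate([390, -534, 0]) stool();
translate([-565, 319, 0]) stool();
translate([188, 323, 740]) bookshelf();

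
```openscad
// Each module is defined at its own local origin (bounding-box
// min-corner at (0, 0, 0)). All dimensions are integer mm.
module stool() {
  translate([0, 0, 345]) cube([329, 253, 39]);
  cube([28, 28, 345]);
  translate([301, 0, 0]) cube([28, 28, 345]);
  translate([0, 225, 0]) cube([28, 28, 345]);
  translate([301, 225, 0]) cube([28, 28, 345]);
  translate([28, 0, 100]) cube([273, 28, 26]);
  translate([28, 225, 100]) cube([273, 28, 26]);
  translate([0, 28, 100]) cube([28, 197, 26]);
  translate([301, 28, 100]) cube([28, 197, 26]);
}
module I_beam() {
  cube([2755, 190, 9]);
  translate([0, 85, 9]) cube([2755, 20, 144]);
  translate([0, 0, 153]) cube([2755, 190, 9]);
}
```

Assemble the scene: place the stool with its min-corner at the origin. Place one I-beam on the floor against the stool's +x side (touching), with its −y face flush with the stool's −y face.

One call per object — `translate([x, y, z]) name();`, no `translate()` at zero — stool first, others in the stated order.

stool();
translate([329, 0, 0]) I_beam();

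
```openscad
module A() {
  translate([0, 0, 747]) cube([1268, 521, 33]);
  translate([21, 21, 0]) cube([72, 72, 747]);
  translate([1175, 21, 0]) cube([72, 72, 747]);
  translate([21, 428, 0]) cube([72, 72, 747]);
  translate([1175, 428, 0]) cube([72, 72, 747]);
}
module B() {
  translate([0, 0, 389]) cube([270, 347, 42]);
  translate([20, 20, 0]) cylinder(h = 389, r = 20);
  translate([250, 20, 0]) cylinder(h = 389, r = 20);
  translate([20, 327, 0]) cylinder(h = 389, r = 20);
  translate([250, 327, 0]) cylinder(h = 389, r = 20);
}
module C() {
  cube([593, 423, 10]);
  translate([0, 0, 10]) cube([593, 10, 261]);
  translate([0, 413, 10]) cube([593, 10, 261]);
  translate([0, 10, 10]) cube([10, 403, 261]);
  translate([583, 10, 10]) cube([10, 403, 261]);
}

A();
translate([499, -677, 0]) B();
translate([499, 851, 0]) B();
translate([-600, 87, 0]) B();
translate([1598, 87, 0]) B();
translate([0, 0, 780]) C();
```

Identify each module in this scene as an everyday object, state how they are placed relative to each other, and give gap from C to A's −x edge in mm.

The open box's min-x is at 0; the table's min-x is 0; gap = 0 mm.

A is a table. B is a stool. C is an open box. Four stools sit around the table at the −y, +y, −x, +x sides. The open box is on top of the table. The gap from the open box to the table's −x edge is 0 mm.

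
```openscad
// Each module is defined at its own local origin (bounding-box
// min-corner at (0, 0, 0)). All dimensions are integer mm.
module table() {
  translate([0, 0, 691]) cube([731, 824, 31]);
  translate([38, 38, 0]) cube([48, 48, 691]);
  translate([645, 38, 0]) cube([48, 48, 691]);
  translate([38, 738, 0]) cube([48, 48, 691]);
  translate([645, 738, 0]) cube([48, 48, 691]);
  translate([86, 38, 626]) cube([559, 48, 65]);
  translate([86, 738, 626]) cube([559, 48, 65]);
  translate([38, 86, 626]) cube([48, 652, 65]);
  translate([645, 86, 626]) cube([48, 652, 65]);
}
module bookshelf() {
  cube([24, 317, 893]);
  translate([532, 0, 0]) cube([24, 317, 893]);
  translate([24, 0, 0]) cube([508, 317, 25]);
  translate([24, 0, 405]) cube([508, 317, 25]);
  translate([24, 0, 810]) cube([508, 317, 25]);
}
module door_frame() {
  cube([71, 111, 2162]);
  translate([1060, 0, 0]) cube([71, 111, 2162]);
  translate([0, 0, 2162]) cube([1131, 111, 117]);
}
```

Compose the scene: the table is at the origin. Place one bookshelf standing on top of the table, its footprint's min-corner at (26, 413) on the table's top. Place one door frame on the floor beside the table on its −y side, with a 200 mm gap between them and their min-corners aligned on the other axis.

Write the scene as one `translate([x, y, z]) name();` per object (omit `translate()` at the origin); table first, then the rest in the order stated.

table();
translate([26, 413, 722]) bookshelf();
translate([0, -311, 0]) door_frame();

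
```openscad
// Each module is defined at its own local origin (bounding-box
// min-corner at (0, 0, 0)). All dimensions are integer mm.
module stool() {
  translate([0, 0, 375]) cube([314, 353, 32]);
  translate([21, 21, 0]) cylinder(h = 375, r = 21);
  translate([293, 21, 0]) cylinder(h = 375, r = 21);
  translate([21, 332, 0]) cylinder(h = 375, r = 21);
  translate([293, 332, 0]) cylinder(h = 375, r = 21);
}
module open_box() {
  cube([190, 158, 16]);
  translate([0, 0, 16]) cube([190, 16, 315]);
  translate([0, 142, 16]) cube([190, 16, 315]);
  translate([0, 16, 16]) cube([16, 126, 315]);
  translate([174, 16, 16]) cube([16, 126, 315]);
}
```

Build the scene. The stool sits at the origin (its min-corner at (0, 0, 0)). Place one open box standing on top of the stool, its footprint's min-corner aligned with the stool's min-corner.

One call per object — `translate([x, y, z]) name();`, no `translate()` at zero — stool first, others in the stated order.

stool();
translate([0, 0, 407]) open_box();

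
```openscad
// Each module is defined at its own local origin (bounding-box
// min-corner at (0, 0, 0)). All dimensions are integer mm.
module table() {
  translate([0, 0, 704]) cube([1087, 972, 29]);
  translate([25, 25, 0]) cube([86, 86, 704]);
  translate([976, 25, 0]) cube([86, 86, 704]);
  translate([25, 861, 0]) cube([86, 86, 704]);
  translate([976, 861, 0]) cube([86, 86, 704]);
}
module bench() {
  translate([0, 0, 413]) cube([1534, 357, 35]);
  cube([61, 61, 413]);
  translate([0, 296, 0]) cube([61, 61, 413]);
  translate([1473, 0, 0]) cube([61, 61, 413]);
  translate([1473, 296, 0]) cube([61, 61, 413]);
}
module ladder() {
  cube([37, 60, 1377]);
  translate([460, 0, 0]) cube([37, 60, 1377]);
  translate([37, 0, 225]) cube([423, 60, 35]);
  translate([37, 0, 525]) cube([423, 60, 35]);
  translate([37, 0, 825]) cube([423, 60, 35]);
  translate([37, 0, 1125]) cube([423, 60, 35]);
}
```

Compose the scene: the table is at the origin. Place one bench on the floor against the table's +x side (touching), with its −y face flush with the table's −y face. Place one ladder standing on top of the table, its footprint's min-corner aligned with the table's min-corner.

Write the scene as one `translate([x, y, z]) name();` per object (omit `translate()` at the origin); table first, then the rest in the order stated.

table();
translate([1087, 0, 0]) bench();
translate([0, 0, 733]) ladder();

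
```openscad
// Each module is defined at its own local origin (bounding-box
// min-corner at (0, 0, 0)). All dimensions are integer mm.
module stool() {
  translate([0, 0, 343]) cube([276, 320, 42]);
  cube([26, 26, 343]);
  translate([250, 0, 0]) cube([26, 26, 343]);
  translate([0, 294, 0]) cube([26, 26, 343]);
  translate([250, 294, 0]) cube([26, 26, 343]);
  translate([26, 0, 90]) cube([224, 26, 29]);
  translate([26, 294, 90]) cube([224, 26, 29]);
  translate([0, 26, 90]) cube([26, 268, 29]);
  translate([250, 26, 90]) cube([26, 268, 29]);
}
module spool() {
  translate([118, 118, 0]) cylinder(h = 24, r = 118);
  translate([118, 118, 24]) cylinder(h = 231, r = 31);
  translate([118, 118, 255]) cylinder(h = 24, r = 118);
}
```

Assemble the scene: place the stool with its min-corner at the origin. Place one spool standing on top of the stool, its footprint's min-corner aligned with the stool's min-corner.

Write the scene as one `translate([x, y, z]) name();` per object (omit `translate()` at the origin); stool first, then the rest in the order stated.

stool();
translate([0, 0, 385]) spool();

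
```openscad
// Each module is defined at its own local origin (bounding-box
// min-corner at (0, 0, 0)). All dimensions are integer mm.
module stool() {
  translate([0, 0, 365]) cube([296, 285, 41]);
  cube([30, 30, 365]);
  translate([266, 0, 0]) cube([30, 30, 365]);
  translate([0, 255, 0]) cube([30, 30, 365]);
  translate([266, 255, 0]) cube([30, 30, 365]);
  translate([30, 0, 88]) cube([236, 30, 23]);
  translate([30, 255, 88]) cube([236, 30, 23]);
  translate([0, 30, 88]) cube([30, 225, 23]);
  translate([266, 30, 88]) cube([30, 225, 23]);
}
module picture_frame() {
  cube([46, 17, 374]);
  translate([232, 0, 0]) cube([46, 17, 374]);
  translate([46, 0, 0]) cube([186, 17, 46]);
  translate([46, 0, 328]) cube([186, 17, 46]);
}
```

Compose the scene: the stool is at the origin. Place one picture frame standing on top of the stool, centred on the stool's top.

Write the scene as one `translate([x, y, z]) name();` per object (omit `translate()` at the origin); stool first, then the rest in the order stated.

stool();
translate([9, 134, 406]) picture_frame();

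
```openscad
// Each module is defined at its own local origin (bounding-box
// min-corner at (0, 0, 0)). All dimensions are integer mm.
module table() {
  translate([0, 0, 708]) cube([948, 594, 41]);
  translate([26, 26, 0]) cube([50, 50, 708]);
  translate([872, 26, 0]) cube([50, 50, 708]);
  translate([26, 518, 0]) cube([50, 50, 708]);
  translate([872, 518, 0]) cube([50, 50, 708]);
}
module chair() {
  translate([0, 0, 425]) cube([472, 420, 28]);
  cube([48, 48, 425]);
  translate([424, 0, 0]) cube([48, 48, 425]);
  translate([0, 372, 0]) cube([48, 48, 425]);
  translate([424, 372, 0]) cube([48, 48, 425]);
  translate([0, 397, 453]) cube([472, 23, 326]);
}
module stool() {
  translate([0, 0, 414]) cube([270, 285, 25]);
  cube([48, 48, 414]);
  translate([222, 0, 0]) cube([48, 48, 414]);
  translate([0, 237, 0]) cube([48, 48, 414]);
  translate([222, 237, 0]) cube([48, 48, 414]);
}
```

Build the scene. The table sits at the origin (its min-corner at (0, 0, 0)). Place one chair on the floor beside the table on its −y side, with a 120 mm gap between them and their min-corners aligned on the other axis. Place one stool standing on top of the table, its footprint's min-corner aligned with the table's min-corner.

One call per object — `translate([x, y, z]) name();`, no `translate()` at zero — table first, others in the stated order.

table();
translate([0, -540, 0]) chair();
translate([0, 0, 749]) stool();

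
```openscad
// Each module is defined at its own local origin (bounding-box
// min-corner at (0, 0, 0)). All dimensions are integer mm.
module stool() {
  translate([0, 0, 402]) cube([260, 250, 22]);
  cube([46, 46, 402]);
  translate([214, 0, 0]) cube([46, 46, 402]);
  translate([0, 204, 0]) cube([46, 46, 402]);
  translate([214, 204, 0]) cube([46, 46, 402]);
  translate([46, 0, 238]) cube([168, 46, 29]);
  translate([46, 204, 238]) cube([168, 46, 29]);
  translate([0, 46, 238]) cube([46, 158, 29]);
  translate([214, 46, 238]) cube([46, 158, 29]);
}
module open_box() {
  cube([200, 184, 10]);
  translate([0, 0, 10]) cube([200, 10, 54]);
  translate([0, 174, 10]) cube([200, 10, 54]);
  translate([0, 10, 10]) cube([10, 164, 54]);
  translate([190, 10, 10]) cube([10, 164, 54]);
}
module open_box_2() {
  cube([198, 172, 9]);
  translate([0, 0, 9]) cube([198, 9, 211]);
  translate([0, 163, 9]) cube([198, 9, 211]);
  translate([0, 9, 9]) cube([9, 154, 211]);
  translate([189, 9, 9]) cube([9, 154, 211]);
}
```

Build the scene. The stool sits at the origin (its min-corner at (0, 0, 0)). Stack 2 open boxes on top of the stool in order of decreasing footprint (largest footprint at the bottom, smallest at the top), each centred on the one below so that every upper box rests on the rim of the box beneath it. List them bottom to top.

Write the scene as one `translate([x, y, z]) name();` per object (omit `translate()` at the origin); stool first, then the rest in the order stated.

stool();
translate([30, 33, 424]) open_box();
translate([31, 39, 488]) open_box_2();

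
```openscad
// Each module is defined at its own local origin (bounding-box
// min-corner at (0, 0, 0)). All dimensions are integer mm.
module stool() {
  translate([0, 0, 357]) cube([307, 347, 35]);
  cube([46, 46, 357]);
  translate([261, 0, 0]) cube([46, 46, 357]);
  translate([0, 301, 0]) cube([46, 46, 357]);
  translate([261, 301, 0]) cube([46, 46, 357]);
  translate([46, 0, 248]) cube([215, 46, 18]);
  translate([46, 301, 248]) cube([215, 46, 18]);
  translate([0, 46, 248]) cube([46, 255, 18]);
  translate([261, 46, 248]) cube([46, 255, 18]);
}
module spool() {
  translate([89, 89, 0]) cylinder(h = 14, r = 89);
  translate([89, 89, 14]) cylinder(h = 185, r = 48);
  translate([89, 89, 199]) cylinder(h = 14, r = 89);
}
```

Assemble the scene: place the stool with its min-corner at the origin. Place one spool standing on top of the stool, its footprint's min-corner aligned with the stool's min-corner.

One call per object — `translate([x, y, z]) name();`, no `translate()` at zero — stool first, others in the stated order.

stool();
translate([0, 0, 392]) spool();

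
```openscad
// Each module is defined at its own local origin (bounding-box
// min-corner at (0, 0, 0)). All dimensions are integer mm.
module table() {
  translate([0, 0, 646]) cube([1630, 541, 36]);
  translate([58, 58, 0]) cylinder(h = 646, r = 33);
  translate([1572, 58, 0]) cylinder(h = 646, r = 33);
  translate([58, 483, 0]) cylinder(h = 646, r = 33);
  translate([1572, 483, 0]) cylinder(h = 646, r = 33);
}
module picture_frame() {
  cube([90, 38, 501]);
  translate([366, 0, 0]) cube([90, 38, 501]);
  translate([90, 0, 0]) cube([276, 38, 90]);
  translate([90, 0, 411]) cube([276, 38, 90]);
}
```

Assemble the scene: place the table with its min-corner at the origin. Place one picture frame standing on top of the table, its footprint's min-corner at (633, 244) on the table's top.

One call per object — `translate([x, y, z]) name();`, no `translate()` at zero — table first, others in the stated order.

table();
translate([633, 244, 682]) picture_frame();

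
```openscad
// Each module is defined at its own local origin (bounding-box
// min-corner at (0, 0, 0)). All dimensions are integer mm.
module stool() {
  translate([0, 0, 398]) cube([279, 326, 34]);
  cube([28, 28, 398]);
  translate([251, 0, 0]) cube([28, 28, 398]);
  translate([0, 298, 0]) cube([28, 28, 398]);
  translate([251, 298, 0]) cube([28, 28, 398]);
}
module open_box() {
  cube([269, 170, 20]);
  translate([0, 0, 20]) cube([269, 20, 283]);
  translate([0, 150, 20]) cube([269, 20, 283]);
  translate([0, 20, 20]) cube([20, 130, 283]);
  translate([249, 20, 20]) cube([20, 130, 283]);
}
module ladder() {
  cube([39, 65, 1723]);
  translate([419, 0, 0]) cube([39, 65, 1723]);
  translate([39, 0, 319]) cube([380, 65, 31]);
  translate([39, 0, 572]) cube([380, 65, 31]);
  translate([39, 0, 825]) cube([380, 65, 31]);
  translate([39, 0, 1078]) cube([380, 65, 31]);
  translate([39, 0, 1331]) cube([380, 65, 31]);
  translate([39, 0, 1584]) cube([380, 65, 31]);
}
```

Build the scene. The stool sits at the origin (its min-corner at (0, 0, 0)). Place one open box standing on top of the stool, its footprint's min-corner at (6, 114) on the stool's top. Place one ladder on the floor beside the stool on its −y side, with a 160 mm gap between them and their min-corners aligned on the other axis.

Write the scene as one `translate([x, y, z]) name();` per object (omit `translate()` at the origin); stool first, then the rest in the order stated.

stool();
translate([6, 114, 432]) open_box();
translate([0, -225, 0]) ladder();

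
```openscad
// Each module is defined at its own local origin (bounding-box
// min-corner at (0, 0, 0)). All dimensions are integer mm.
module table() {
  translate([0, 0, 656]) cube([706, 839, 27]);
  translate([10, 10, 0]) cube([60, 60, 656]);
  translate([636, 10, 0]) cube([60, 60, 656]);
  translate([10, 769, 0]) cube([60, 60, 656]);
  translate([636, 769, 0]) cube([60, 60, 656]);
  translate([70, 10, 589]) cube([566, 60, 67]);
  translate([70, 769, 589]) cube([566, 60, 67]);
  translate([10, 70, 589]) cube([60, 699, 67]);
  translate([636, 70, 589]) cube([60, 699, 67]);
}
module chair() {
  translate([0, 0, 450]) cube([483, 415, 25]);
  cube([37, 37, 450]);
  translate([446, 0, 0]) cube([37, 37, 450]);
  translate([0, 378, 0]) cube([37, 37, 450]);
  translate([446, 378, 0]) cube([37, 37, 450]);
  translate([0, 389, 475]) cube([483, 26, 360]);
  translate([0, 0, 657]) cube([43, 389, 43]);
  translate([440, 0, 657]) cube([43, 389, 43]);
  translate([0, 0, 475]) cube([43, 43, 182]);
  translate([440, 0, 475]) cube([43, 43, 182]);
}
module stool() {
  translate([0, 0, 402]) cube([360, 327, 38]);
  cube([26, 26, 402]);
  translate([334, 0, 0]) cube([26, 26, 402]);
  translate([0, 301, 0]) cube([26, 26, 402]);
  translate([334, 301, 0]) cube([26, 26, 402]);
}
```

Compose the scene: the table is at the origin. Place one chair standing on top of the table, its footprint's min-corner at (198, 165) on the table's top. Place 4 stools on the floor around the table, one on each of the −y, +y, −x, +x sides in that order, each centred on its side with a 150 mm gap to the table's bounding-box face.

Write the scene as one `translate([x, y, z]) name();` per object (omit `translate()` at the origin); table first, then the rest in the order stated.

table();
translate([198, 165, 683]) chair();
translate([173, -477, 0]) stool();
translate([173, 989, 0]) stool();
translate([-510, 256, 0]) stool();
translate([856, 256, 0]) stool();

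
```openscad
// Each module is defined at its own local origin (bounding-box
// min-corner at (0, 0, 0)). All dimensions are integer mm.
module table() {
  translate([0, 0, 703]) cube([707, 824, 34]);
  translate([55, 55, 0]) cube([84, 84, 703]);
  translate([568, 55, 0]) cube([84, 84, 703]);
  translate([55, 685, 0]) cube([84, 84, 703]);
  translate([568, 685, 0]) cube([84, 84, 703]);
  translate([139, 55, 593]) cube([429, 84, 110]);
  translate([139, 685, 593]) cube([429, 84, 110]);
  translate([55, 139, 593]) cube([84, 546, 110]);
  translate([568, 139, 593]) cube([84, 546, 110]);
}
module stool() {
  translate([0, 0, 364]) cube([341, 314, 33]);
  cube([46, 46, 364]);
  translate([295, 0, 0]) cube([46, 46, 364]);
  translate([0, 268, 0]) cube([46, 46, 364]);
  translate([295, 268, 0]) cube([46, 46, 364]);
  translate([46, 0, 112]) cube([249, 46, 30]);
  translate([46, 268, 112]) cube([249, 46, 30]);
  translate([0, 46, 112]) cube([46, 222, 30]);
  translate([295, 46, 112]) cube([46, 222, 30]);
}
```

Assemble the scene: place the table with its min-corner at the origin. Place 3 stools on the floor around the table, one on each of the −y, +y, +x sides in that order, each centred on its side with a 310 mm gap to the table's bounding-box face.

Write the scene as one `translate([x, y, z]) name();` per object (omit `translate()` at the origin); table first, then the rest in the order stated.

table();
translate([183, -624, 0]) stool();
translate([183, 1134, 0]) stool();
translate([1017, 255, 0]) stool();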